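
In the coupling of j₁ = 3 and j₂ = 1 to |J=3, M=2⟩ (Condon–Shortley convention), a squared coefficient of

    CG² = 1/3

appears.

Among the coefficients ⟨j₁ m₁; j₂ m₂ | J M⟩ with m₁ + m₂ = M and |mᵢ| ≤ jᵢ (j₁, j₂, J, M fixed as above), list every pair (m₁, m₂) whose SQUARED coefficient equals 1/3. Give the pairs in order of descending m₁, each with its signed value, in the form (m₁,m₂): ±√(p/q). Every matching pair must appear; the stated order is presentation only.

(2,0): +√(1/3)

Admissible pairs with m₁+m₂ = M = 2: (1,1), (2,0), (3,-1)
  (m₁,m₂)=(3,-1): CG² = 1/4, CG = +√(1/4)
  (m₁,m₂)=(2,0): CG² = 1/3, CG = +√(1/3)   ← matches the target
  (m₁,m₂)=(1,1): CG² = 5/12, CG = −√(5/12)
Pairs with CG² = 1/3: (2,0): +√(1/3)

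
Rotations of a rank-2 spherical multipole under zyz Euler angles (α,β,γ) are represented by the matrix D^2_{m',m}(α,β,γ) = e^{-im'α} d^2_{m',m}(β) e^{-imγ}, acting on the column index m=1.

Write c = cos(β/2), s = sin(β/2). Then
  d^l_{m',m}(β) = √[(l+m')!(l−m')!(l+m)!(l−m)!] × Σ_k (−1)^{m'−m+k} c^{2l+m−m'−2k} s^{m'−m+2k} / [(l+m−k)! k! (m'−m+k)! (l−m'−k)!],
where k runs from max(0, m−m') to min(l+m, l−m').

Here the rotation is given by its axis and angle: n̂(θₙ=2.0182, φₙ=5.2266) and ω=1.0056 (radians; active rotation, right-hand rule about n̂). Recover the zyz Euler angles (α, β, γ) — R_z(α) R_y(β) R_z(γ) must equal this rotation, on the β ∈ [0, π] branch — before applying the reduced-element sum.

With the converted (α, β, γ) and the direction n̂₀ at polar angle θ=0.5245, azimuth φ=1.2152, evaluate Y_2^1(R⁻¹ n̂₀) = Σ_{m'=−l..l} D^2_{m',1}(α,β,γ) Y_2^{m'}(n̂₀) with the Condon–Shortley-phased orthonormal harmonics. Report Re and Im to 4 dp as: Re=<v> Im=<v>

Axis–angle → zyz. n̂ = (sinθₙcosφₙ, sinθₙsinφₙ, cosθₙ) = (+0.443437, -0.784983, -0.432626), ω = 1.0056.
R = I cosω + sinω [n̂]ₓ + (1−cosω) n̂n̂ᵀ gives
  R = [+0.626903, +0.203686, -0.752000; -0.527005, +0.821755, -0.216757; +0.573810, +0.532194, +0.622505]
β = atan2(√(R₁₃²+R₂₃²), R₃₃) = 0.898857; α = atan2(R₂₃, R₁₃) mod 2π = 3.422226; γ = atan2(R₃₂, −R₃₁) mod 2π = 2.393804
Need the full column D^2_{m',1} for m'=−2..2 at α=3.4222, β=0.8989, γ=2.3938.
cos(β/2)=0.900695, sin(β/2)=0.434451
d^2_{-2,1}: single k=3 term ⇒ +0.147717;  D = -0.038224-0.142686i
d^2_{-1,1}: k∈[2..3] ⇒ +0.459366 -0.035626 = +0.423740;  D = +0.218722+0.362927i
d^2_{0,1}: k∈[1..2] ⇒ +0.777589 -0.180916 = +0.596674;  D = -0.437478-0.405750i
d^2_{1,1}: k∈[0..1] ⇒ +0.658130 -0.459366 = +0.198764;  D = +0.177467+0.089513i
d^2_{2,1}: single k=0 term ⇒ -0.634899;  D = +0.623887+0.117737i
Y_2^{m'}(θ=0.5245,φ=1.2152) and Σ D·Y over m':
  (-0.0382-0.1427i)·(-0.0734-0.0632i)  (+0.2187+0.3629i)·(+0.1166-0.3139i)  (-0.4375-0.4057i)·(+0.3935+0.0000i)  (+0.1775+0.0895i)·(-0.1166-0.3139i)  (+0.6239+0.1177i)·(-0.0734+0.0632i)
Y_2^1(R⁻¹ n̂) = -0.084755-0.208462i

Re=-0.0848 Im=-0.2085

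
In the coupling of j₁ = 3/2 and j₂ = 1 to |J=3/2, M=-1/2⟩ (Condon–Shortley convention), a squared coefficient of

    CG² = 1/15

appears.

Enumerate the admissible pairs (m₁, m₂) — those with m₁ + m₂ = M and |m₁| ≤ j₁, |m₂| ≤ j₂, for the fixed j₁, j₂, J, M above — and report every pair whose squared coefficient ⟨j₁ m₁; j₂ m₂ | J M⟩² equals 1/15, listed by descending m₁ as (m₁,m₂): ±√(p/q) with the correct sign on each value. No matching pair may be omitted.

Admissible pairs with m₁+m₂ = M = -1/2: (-3/2,1), (-1/2,0), (1/2,-1)
  (m₁,m₂)=(1/2,-1): CG² = 8/15, CG = +√(8/15)
  (m₁,m₂)=(-1/2,0): CG² = 1/15, CG = −√(1/15)   ← matches the target
  (m₁,m₂)=(-3/2,1): CG² = 2/5, CG = −√(2/5)
Pairs with CG² = 1/15: (-1/2,0): −√(1/15)

(-1/2,0): −√(1/15)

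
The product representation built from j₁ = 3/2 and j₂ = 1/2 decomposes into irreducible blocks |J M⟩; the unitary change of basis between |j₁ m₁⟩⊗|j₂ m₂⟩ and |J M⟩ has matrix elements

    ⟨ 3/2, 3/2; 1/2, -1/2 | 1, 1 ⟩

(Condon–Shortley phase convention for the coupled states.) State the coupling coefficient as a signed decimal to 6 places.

+√(3/4) = +0.866025

j₁+j₂−J=1  J+j₁−j₂=2  J−j₁+j₂=0  j₁+j₂+J+1=4
(j₁±m₁, j₂±m₂, J±M) = (3,0,0,1,2,0)
P² = 3
sum k=0..0:
  [0] +1/2 = 1/2
S = 1/2
C² = P²·S² = 3/4 ; C = +0.866025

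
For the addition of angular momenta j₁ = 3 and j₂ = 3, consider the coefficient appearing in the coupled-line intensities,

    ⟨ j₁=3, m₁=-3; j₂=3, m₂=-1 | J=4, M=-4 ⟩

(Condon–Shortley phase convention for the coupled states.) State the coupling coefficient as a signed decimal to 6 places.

triangle: 2!*4!*4!/11! = 1152/39916800
(j±m)!: 0!*6!*2!*4!*0!*8! = 1393459200
prefactor² = (2J+1)*Δ*N² = 3981312/11
  k=2: +1/(2!*0!*4!*0!*0!*4!) = 1/1152
Σ = 1/1152  ⇒  CG² = 3981312/11*(1/1152)² = 3/11
CG = +√(3/11) = +0.522233

+√(3/11) = +0.522233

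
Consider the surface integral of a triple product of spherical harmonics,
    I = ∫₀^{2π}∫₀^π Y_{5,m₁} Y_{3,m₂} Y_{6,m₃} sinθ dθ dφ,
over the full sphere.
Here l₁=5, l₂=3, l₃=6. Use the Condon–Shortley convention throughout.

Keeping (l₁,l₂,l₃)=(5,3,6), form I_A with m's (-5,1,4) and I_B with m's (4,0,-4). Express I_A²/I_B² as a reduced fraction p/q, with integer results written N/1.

Same 5,3,6: normalisation and zero-m 3j drop out of the ratio.
A: Δ: 2! 8! 4! / 15! → 1/675675; sum: t=2:+1/322560 = 1/322560; 3j²(5 3 6; -5 1 4) = Δ·Π!·Σ² = 18/1001  (sign +1)
B: Δ: 2! 8! 4! / 15! → 1/675675; sum: t=0:+1/60480 t=1:−1/161280 = 1/96768; 3j²(5 3 6; 4 0 -4) = Δ·Π!·Σ² = 15/1001  (sign +1)
I_A²/I_B² = (18/1001)/(15/1001) = 6/5

6/5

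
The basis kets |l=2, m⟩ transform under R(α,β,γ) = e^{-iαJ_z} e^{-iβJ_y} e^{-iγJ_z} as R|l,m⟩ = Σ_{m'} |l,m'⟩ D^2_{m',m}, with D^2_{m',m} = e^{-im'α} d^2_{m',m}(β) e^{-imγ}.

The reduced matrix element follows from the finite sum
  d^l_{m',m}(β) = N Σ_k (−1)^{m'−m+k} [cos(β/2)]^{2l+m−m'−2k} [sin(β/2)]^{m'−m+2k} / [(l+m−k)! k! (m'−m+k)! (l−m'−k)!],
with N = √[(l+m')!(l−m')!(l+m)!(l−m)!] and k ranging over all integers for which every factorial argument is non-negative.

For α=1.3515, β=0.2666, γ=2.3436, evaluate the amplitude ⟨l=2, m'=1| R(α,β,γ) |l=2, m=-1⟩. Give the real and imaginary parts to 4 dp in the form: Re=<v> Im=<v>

Re=0.0283 Im=0.0433

Split into d^2_{1,-1}(β=0.2666) × two z-phases.
Half-angle: c=0.991129, s=0.132906. N=√(6·1·1·6)=6.000000
The bounds max(0,m−m')=0 and min(l+m,l−m')=1 give 2 terms
  k=0: (−1)^2·6.0000/(2)·0.9911^2·0.1329^2 = +0.052056
  k=1: (−1)^3·6.0000/(6)·0.9911^0·0.1329^4 = -0.000312
d^2_{1,-1}(0.2666) = +0.052056 -0.000312 = +0.051744
Phases: e^{-i·(1)·1.3515}=+0.217543-0.976051i, e^{-i·(-1)·2.3436}=-0.698145+0.715956i ⇒ D=+0.028300+0.043319i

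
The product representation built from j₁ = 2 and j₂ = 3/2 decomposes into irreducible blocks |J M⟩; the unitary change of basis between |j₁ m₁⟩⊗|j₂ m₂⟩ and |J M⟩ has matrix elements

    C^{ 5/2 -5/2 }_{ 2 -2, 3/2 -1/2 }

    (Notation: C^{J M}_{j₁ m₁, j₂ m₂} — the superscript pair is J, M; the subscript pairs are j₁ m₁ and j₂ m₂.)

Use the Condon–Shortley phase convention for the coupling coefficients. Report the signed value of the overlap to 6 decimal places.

√[6·1!3!2!/7! · 0!4!1!2!0!5!] = √(576/7)
  +(−1)^1/∏(1,0,3,0,0,2)! = -1/12  (running -1/12)
⟨..|..⟩ = √(576/7)·(-1/12) = -0.755929

−√(4/7) ≈ -0.755929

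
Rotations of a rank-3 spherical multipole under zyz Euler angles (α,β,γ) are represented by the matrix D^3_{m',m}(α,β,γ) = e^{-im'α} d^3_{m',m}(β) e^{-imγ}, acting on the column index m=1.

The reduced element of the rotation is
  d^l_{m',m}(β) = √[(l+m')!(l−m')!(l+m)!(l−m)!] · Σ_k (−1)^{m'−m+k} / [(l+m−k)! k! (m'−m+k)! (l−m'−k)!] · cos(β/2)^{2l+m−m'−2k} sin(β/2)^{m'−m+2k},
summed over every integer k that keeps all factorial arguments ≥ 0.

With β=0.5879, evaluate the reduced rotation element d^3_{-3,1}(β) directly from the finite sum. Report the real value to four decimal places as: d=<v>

d^3_{-3,1}(β=0.5879) via the finite sum:
With c≡cos(β/2)=0.957107 and s≡sin(β/2)=0.289735, N=[1·720·24·2]^{1/2}=185.903201
Admissible k: 4..4 (factorial args all ≥0)
  k=4: (−1)^0·185.9032/(48)·0.9571^2·0.2897^4 = +0.025002
d^3_{-3,1}(0.5879) = +0.025002

d=0.0250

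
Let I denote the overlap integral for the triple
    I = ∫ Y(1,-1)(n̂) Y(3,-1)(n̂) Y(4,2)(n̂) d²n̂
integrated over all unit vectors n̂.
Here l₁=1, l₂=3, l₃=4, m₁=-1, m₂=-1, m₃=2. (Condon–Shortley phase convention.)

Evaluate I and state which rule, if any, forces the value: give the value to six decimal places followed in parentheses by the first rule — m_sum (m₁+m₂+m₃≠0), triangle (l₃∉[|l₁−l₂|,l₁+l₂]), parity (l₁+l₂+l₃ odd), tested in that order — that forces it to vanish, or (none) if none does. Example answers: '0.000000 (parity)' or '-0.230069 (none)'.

0.238414 (none)

Checks pass: Σm=0; 8 even; l₃=4∈[2,4].
(2·1+1)(2·3+1)(2·4+1) = 189
Δ: 0! 2! 6! / 9! → 1/252
sum: t=0:+1/36 = 1/36
3j²(1 3 4; 0 0 0) = Δ·Π!·Σ² = 4/63  (sign +1)
sum: t=0:+1/96 = 1/96
3j²(1 3 4; -1 -1 2) = Δ·Π!·Σ² = 5/84  (sign +1)
combine: 4πI² = 189·4/63·5/84 = 5/7
take √, sign +1: I = 0.23841361
No selection rule forces the value: the integral is nonzero (none).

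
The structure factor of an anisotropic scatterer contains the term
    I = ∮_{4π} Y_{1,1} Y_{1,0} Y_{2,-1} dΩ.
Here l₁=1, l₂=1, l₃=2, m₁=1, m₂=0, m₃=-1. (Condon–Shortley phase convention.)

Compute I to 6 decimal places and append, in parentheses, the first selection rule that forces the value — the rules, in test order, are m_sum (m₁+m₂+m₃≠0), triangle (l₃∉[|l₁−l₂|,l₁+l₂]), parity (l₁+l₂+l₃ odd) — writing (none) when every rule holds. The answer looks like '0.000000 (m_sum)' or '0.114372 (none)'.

Checks pass: Σm=0; 4 even; l₃=2∈[0,2].
(2·1+1)(2·1+1)(2·2+1) = 45
Δ: 0! 2! 2! / 5! → 1/30
sum: t=0:+1/1 = 1/1
3j²(1 1 2; 0 0 0) = Δ·Π!·Σ² = 2/15  (sign +1)
sum: t=0:+1/2 = 1/2
3j²(1 1 2; 1 0 -1) = Δ·Π!·Σ² = 1/10  (sign -1)
combine: 4πI² = 45·2/15·1/10 = 3/5
take √, sign -1: I = -0.21850969
No selection rule forces the value: the integral is nonzero (none).

-0.218510 (none)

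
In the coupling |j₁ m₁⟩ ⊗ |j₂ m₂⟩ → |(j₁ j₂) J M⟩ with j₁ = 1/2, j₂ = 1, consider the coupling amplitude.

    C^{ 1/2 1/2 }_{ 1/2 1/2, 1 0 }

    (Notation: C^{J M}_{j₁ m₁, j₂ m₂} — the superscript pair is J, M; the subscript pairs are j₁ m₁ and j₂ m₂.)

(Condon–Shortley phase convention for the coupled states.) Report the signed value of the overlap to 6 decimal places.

+0.577350  (= +√(1/3))

triangle: 1!×0!×1!/3! = 1/6
(j±m)!: 1!×0!×1!×1!×1!×0! = 1
prefactor² = (2J+1)×Δ×N² = 1/3
  k=0: +1/(0!×1!×0!×1!×0!×0!) = 1
Σ = 1  ⇒  CG² = 1/3×1² = 1/3
CG = +√(1/3) = +0.577350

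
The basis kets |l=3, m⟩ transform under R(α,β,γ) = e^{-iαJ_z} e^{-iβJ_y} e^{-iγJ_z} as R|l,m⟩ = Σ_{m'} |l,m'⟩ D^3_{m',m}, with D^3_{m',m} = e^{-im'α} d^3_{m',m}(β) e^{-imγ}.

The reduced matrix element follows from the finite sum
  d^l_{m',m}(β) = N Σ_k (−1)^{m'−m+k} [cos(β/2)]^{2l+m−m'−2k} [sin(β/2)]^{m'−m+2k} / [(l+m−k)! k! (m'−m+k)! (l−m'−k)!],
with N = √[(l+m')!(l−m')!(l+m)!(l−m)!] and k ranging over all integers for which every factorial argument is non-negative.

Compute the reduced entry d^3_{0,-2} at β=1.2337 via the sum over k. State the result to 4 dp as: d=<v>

d=0.4034

d^3_{0,-2}(β=1.2337) via the finite sum:
c=cos(1.233700/2)=0.815705, s=sin(1.233700/2)=0.578469; N=√[6·6·1·120]=65.726707
k∈{0,1} keeps every argument non-negative
  k=0: (−1)^2·65.7267/(12)·0.8157^4·0.5785^2 = +0.811432
  k=1: (−1)^3·65.7267/(12)·0.8157^2·0.5785^4 = -0.408080
d^3_{0,-2}(1.2337) = +0.811432 -0.408080 = +0.403351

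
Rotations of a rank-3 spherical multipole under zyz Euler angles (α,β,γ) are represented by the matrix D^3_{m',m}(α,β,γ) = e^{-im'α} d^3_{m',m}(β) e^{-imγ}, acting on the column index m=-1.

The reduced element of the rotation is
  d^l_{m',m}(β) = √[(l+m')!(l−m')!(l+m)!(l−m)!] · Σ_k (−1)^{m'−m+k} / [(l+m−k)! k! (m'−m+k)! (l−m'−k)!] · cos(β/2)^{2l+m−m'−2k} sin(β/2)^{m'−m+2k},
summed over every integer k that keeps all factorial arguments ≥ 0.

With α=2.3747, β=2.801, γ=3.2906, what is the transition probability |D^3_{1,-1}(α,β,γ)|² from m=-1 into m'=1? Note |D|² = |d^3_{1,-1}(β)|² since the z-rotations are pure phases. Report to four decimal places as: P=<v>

First d^3_{1,-1}(β=2.8010), then the phase factors e^{-i(1)α} and e^{-i(-1)γ}:
With c≡cos(β/2)=0.169474 and s≡sin(β/2)=0.985535, N=[24·2·2·24]^{1/2}=48.000000
Admissible k: 0..2 (factorial args all ≥0)
  k=0: (−1)^2·48.0000/(8)·0.1695^4·0.9855^2 = +0.004807
  k=1: (−1)^3·48.0000/(6)·0.1695^2·0.9855^4 = -0.216763
  k=2: (−1)^4·48.0000/(48)·0.1695^0·0.9855^6 = +0.916286
d^3_{1,-1}(2.8010) = +0.004807 -0.216763 +0.916286 = +0.704331
|D^3_{1,-1}|² = |d^3_{1,-1}(β)|² = (+0.704331)² = 0.496082 (the z-rotation phases have unit modulus)

P=0.4961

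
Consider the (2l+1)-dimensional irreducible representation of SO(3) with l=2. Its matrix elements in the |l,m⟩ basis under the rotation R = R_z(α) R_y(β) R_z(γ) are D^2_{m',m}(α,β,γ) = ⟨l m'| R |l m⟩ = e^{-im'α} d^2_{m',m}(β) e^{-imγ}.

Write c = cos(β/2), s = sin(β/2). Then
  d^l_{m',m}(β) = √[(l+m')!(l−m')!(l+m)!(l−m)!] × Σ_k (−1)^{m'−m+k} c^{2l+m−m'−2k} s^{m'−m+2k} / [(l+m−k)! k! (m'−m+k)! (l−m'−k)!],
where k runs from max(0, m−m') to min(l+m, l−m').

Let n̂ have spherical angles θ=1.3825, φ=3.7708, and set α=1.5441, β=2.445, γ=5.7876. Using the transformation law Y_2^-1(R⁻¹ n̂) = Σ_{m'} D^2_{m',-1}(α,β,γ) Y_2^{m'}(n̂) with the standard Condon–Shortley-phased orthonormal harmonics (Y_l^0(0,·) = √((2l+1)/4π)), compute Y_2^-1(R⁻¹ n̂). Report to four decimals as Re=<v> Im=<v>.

Need the full column D^2_{m',-1} for m'=−2..2 at α=1.5441, β=2.4450, γ=5.7876.
cos(β/2)=0.341297, sin(β/2)=0.939956
d^2_{-2,-1}: single k=1 term ⇒ +0.074737;  D = -0.063755+0.038999i
d^2_{-1,-1}: k∈[0..1] ⇒ +0.013568 -0.308745 = -0.295177;  D = -0.147252-0.255825i
d^2_{0,-1}: k∈[0..1] ⇒ -0.091533 +0.694272 = +0.602739;  D = +0.530224-0.286630i
d^2_{1,-1}: k∈[0..1] ⇒ +0.308745 -0.780601 = -0.471856;  D = +0.213229+0.420929i
d^2_{2,-1}: single k=0 term ⇒ -0.566871;  D = +0.512347-0.242577i
Y_2^{m'}(θ=1.3825,φ=3.7708) and Σ D·Y over m':
  (-0.0638+0.0390i)·(+0.1146-0.3547i)  (-0.1473-0.2558i)·(-0.1148+0.0836i)  (+0.5302-0.2866i)·(-0.2822+0.0000i)  (+0.2132+0.4209i)·(+0.1148+0.0836i)  (+0.5123-0.2426i)·(+0.1146+0.3547i)
Y_2^-1(R⁻¹ n̂) = +0.029211+0.345162i

Re=0.0292 Im=0.3452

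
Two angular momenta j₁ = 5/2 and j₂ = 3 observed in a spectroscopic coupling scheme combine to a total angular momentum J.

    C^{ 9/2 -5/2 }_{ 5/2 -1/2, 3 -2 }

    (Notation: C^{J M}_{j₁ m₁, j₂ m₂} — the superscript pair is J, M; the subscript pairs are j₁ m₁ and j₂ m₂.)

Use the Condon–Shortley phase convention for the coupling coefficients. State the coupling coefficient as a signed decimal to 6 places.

+0.497468  (= +√(49/198))

triangle: 1!×4!×5!/11! = 2880/39916800
(j±m)!: 2!×3!×1!×5!×2!×7! = 14515200
prefactor² = (2J+1)×Δ×N² = 115200/11
  k=0: +1/(0!×1!×3!×1!×1!×4!) = 1/144
  k=1: −1/(1!×0!×2!×0!×2!×5!) = -1/480
Σ = 7/1440  ⇒  CG² = 115200/11×(7/1440)² = 49/198
CG = +√(49/198) = +0.497468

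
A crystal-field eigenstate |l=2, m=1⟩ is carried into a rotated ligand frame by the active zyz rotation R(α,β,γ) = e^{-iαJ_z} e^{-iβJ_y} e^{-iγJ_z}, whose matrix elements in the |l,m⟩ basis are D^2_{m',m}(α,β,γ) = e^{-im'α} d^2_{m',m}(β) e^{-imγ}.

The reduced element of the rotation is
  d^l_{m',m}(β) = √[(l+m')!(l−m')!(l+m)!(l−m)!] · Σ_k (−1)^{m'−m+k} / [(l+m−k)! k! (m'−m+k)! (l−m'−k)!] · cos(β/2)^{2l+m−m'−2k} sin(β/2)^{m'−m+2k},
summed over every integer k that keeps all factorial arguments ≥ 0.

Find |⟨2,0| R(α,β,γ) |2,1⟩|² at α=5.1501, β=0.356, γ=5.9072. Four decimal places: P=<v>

P=0.1601

First d^2_{0,1}(β=0.3560), then the phase factors e^{-i(0)α} and e^{-i(1)γ}:
c=cos(0.356000/2)=0.984200, s=sin(0.356000/2)=0.177062; N=√[2·2·6·1]=4.898979
The bounds max(0,m−m')=1 and min(l+m,l−m')=2 give 2 terms
  k=1: (−1)^0·4.8990/(2)·0.9842^3·0.1771^1 = +0.413475
  k=2: (−1)^1·4.8990/(2)·0.9842^1·0.1771^3 = -0.013382
d^2_{0,1}(0.3560) = +0.413475 -0.013382 = +0.400093
|D^2_{0,1}|² = |d^2_{0,1}(β)|² = (+0.400093)² = 0.160074 (the z-rotation phases have unit modulus)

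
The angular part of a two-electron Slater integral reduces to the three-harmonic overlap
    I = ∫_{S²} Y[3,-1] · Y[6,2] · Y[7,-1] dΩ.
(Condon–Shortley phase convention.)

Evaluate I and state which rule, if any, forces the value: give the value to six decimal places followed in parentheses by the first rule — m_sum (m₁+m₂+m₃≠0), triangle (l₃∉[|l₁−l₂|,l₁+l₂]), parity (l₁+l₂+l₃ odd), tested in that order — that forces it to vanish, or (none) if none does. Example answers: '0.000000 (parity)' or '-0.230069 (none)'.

0.062364 (none)

m-sum 0 ✓  L=16 even ✓  3≤7≤9 ✓
Π(2lᵢ+1) = 7×13×15 = 1365
triangle coeff Δ(3,6,7) = 1/2042040
Σ_t [0,2]: t=0:+1/207360 t=1:−1/57600 t=2:+1/207360 = -1/129600
(3j)²=168/12155 [(3 6 7; 0 0 0)], sign=+1
Σ_t [0,2]: t=0:+1/3870720 t=1:−1/181440 t=2:+1/138240 = 23/11612160
(3j)²=529/204204 [(3 6 7; -1 2 -1)], sign=+1
⇒ 4πI² = 22218/454597
I = (+1)√(22218/454597/(4π)) = 0.06236404
No selection rule forces the value: the integral is nonzero (none).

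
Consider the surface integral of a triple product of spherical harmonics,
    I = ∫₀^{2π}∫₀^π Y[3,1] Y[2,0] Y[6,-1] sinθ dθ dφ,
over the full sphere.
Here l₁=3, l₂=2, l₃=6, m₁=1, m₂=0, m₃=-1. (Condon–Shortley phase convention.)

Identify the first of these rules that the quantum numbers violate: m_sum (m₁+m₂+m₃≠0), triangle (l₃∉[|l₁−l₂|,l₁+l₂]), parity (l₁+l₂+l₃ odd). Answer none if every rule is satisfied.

triangle

azimuthal sum: 1 + 0 − 1 = 0  ✓
l₃ must lie in [1,5]; have l₃=6  ✗
L = 3 + 2 + 6 = 11 (odd)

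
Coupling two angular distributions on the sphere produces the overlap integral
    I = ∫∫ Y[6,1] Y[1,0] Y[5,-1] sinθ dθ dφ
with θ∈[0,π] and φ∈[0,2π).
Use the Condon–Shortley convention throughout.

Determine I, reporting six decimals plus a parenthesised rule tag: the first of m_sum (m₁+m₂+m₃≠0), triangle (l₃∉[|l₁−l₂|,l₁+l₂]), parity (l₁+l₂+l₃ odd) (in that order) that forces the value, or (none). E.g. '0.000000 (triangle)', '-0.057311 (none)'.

-0.241725 (none)

Rules hold: Σm=0, L=12 even, 5≤5≤7.
N = 13·3·11 = 429
Δ = 2!·10!·0!/13! = 1/858
Racah Σ t=1..1: t=1:−1/14400 = -1/14400
⇒ 3j(6 1 5; 0 0 0)² = 6/143, sgn +1
Racah Σ t=1..1: t=1:−1/17280 = -1/17280
⇒ 3j(6 1 5; 1 0 -1)² = 35/858, sgn -1
4πI² = N·(3j₀)²·(3jₘ)² = 105/143
I = -1·√(0.734266/4π) = -0.24172507
No selection rule forces the value: the integral is nonzero (none).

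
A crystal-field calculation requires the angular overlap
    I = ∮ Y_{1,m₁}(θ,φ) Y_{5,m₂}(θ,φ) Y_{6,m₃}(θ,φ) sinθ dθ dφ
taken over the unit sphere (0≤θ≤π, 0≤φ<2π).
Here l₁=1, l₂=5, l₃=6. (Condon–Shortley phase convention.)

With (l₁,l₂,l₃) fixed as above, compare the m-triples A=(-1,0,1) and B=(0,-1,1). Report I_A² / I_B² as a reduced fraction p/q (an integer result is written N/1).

Shared (l₁,l₂,l₃)=(1,5,6): N and (l;000)² cancel in I_A²/I_B².
A: Δ = 0!·2!·10!/13! = 1/858; Racah Σ t=0..0: t=0:+1/28800 = 1/28800; ⇒ 3j(1 5 6; -1 0 1)² = 7/286, sgn -1
B: Δ = 0!·2!·10!/13! = 1/858; Racah Σ t=0..0: t=0:+1/17280 = 1/17280; ⇒ 3j(1 5 6; 0 -1 1)² = 35/858, sgn -1
I_A²/I_B² = (7/286)/(35/858) = 3/5

3/5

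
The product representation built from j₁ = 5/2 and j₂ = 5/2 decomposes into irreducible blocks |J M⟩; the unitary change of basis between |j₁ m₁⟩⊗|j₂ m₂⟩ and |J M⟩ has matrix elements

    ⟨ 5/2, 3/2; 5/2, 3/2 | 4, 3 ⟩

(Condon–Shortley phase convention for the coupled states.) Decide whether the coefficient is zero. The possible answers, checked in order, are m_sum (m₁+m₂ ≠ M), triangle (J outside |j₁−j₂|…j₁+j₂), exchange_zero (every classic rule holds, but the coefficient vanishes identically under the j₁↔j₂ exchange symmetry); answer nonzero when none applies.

m-sum: m₁+m₂ = 3/2+3/2 = 3, M = 3  ✓
triangle: |j₁−j₂| = 0 ≤ J = 4 ≤ j₁+j₂ = 5  ✓
exchange: j₁=j₂ and m₁=m₂, and (−1)^(j₁+j₂−J) = (−1)^1 = −1 forces ⟨j₁m₁;j₂m₂|JM⟩ = −⟨j₂m₂;j₁m₁|JM⟩ = −⟨j₁m₁;j₂m₂|JM⟩ ⇒ the coefficient vanishes identically
Racah sum check: Σ_k collapses to 0 ⇒ CG = 0

exchange_zero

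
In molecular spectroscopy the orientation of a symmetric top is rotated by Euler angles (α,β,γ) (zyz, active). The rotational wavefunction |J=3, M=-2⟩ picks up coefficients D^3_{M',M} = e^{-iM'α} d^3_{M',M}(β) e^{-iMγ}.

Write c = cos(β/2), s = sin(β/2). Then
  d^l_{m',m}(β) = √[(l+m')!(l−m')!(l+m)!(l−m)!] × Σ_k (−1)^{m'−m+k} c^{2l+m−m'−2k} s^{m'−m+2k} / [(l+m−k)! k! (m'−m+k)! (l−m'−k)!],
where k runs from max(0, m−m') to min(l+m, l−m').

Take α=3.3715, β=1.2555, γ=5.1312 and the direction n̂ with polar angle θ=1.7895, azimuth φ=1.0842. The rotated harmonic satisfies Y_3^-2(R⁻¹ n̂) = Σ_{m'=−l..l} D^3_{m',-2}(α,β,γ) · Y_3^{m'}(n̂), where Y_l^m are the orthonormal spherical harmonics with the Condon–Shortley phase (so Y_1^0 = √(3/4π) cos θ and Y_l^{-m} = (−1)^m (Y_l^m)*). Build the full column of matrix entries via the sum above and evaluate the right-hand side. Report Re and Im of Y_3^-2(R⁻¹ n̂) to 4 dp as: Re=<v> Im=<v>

Re=-0.2565 Im=-0.2734

Need the full column D^3_{m',-2} for m'=−3..3 at α=3.3715, β=1.2555, γ=5.1312.
cos(β/2)=0.809351, sin(β/2)=0.587325
d^3_{-3,-2}: single k=1 term ⇒ +0.499619;  D = +0.021703+0.499147i
d^3_{-2,-2}: k∈[0..1] ⇒ +0.281075 -0.740074 = -0.458999;  D = +0.123915+0.441956i
d^3_{-1,-2}: k∈[0..1] ⇒ -0.645005 +0.679324 = +0.034318;  D = +0.016551+0.030063i
d^3_{0,-2}: k∈[0..1] ⇒ +0.810710 -0.426922 = +0.383788;  D = -0.256843-0.285175i
d^3_{1,-2}: k∈[0..1] ⇒ -0.679324 +0.178867 = -0.500457;  D = -0.410852-0.285757i
d^3_{2,-2}: k∈[0..1] ⇒ +0.389725 -0.041046 = +0.348679;  D = -0.324089-0.128622i
d^3_{3,-2}: single k=0 term ⇒ -0.138550;  D = -0.137037-0.020417i
Y_3^{m'}(θ=1.7895,φ=1.0842) and Σ D·Y over m':
  (+0.0217+0.4991i)·(-0.3857+0.0430i)  (+0.1239+0.4420i)·(+0.1189+0.1747i)  (+0.0166+0.0301i)·(-0.1128+0.2132i)  (-0.2568-0.2852i)·(+0.2238+0.0000i)  (-0.4109-0.2858i)·(+0.1128+0.2132i)  (-0.3241-0.1286i)·(+0.1189-0.1747i)  (-0.1370-0.0204i)·(+0.3857+0.0430i)
Y_3^-2(R⁻¹ n̂) = -0.256461-0.273395i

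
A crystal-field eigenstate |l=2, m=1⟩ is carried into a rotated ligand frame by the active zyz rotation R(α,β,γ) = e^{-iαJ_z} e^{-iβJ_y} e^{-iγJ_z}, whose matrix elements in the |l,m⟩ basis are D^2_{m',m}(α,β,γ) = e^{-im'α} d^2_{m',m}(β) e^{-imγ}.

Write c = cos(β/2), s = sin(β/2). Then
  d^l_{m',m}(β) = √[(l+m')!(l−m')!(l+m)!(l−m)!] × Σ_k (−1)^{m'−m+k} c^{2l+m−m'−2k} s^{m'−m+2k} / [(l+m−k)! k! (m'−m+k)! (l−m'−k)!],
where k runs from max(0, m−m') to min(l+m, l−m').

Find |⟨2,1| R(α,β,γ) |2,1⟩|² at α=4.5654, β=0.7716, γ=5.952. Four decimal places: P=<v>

First d^2_{1,1}(β=0.7716), then the phase factors e^{-i(1)α} and e^{-i(1)γ}:
With c≡cos(β/2)=0.926498 and s≡sin(β/2)=0.376300, N=[6·1·6·1]^{1/2}=6.000000
k: max(0,(1)−(1))=0 … min(2+(1),2−(1))=1
  k=0: (−1)^0·6.0000/(6)·0.9265^4·0.3763^0 = +0.736847
  k=1: (−1)^1·6.0000/(2)·0.9265^2·0.3763^2 = -0.364653
d^2_{1,1}(0.7716) = +0.736847 -0.364653 = +0.372194
|D^2_{1,1}|² = |d^2_{1,1}(β)|² = (+0.372194)² = 0.138529 (the z-rotation phases have unit modulus)

P=0.1385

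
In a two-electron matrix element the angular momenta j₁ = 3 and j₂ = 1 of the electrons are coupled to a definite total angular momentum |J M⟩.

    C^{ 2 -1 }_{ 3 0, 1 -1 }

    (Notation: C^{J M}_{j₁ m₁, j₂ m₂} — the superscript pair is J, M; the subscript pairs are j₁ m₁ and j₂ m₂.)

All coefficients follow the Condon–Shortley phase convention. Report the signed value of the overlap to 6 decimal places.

+0.377964

triangle: 2!·4!·0!/7! = 48/5040
(j±m)!: 3!·3!·0!·2!·1!·3! = 432
prefactor² = (2J+1)·Δ·N² = 144/7
  k=0: +1/(0!·2!·3!·0!·1!·0!) = 1/12
Σ = 1/12  ⇒  CG² = 144/7·(1/12)² = 1/7
CG = +√(1/7) = +0.377964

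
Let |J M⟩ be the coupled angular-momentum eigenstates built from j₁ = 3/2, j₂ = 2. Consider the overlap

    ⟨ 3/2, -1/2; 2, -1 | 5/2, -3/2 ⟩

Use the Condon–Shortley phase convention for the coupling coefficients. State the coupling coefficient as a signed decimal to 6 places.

+√(1/35) = +0.169031

√[6·1!2!3!/7! · 1!2!1!3!1!4!] = √(144/35)
  +(−1)^0/∏(0,1,2,1,0,2)! = 1/4  (running 1/4)
  +(−1)^1/∏(1,0,1,0,1,3)! = -1/6  (running 1/12)
⟨..|..⟩ = √(144/35)·(1/12) = +0.169031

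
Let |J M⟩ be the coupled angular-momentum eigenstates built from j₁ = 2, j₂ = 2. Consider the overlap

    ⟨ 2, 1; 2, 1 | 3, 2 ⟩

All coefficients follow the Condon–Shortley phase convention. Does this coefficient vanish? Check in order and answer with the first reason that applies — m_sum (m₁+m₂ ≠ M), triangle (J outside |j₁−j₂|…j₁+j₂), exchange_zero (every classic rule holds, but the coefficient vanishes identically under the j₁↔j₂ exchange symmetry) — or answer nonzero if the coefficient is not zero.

exchange_zero

m-sum: m₁+m₂ = 1+1 = 2, M = 2  ✓
triangle: |j₁−j₂| = 0 ≤ J = 3 ≤ j₁+j₂ = 4  ✓
exchange: j₁=j₂ and m₁=m₂, and (−1)^(j₁+j₂−J) = (−1)^1 = −1 forces ⟨j₁m₁;j₂m₂|JM⟩ = −⟨j₂m₂;j₁m₁|JM⟩ = −⟨j₁m₁;j₂m₂|JM⟩ ⇒ the coefficient vanishes identically
Racah sum check: Σ_k collapses to 0 ⇒ CG = 0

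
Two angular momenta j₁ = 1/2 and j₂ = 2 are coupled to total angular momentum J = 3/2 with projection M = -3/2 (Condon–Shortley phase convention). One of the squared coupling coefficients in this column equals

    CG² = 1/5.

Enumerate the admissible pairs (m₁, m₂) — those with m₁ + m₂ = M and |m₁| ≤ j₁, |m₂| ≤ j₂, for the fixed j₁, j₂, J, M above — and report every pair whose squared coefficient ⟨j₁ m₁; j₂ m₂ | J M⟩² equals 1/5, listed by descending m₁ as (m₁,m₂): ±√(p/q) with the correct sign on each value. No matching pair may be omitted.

(-1/2,-1): −√(1/5)

Admissible pairs with m₁+m₂ = M = -3/2: (-1/2,-1), (1/2,-2)
  (m₁,m₂)=(1/2,-2): CG² = 4/5, CG = +√(4/5)
  (m₁,m₂)=(-1/2,-1): CG² = 1/5, CG = −√(1/5)   ← matches the target
Pairs with CG² = 1/5: (-1/2,-1): −√(1/5)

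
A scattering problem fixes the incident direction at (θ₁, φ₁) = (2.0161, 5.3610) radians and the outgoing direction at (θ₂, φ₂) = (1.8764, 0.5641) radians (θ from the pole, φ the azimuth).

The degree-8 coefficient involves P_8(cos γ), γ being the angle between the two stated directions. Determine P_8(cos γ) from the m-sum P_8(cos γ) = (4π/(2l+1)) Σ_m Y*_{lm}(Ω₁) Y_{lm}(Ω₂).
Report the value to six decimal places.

Term-by-term m-sum for l=8 (normalisation 4π/17 = 0.739198):
  term(m=-8) = 0.06239 + 0.05005j   from Y*(Ω₁)=0.10403 - 0.20155j, Y(Ω₂)=-0.06992 + 0.34564j
  term(m=-7) = -0.10746 + 0.15995j   from Y*(Ω₁)=-0.42661 + 0.07416j, Y(Ω₂)=0.30777 - 0.32143j
  term(m=-6) = -0.03212 - 0.01784j   from Y*(Ω₁)=0.26530 + 0.24718j, Y(Ω₂)=-0.09835 + 0.02438j
  term(m=-5) = 0.00591 - 0.01315j   from Y*(Ω₁)=-0.00461 + 0.04528j, Y(Ω₂)=-0.30072 - 0.10002j
  term(m=-4) = 0.07715 + 0.02712j   from Y*(Ω₁)=0.30403 - 0.18521j, Y(Ω₂)=0.14544 + 0.17781j
  term(m=-3) = 0.00735 - 0.02837j   from Y*(Ω₁)=-0.12386 - 0.04876j, Y(Ω₂)=0.02669 + 0.21856j
  term(m=-2) = -0.07795 - 0.01330j   from Y*(Ω₁)=-0.07903 - 0.28163j, Y(Ω₂)=0.11578 - 0.24428j
  term(m=-1) = -0.00286 + 0.03379j   from Y*(Ω₁)=-0.11840 + 0.15620j, Y(Ω₂)=0.14622 - 0.09251j
  term(m=+0) = 0.07443 + 0.00000j   from Y*(Ω₁)=-0.26637 + 0.00000j, Y(Ω₂)=-0.27941 + 0.00000j
  term(m=+1) = -0.00286 - 0.03379j   from Y*(Ω₁)=0.11840 + 0.15620j, Y(Ω₂)=-0.14622 - 0.09251j
  term(m=+2) = -0.07795 + 0.01330j   from Y*(Ω₁)=-0.07903 + 0.28163j, Y(Ω₂)=0.11578 + 0.24428j
  term(m=+3) = 0.00735 + 0.02837j   from Y*(Ω₁)=0.12386 - 0.04876j, Y(Ω₂)=-0.02669 + 0.21856j
  term(m=+4) = 0.07715 - 0.02712j   from Y*(Ω₁)=0.30403 + 0.18521j, Y(Ω₂)=0.14544 - 0.17781j
  term(m=+5) = 0.00591 + 0.01315j   from Y*(Ω₁)=0.00461 + 0.04528j, Y(Ω₂)=0.30072 - 0.10002j
  term(m=+6) = -0.03212 + 0.01784j   from Y*(Ω₁)=0.26530 - 0.24718j, Y(Ω₂)=-0.09835 - 0.02438j
  term(m=+7) = -0.10746 - 0.15995j   from Y*(Ω₁)=0.42661 + 0.07416j, Y(Ω₂)=-0.30777 - 0.32143j
  term(m=+8) = 0.06239 - 0.05005j   from Y*(Ω₁)=0.10403 + 0.20155j, Y(Ω₂)=-0.06992 - 0.34564j
Total Σ_m = -0.06074 + 0.00000j. Multiply by 0.739198: -0.04490 + 0.00000j. P_8(cos γ) = -0.044898

-0.044898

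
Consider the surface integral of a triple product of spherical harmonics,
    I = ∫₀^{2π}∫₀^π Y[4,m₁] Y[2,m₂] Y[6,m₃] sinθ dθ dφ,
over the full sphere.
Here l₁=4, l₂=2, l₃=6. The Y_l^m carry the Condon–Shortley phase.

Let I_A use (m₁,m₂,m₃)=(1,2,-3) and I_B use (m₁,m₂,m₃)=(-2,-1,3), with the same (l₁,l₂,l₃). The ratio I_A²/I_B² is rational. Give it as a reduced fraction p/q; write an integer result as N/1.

l's match ⇒ only the (l;m) 3-j factors differ between A and B.
A: triangle coeff Δ(4,2,6) = 1/6435; Σ_t [0,0]: t=0:+1/17280 = 1/17280; (3j)²=14/715 [(4 2 6; 1 2 -3)], sign=-1
B: triangle coeff Δ(4,2,6) = 1/6435; Σ_t [0,0]: t=0:+1/8640 = 1/8640; (3j)²=28/715 [(4 2 6; -2 -1 3)], sign=-1
I_A²/I_B² = (14/715)/(28/715) = 1/2

1/2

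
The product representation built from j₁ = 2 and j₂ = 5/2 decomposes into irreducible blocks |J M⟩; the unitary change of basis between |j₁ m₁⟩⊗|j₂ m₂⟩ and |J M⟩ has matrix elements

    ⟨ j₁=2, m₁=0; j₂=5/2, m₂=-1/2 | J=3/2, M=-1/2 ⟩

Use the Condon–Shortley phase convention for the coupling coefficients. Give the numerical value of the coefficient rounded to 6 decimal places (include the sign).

√[4·3!1!2!/7! · 2!2!2!3!1!2!] = √(32/35)
  +(−1)^1/∏(1,2,1,1,0,1)! = -1/2  (running -1/2)
  +(−1)^2/∏(2,1,0,0,1,2)! = 1/4  (running -1/4)
⟨..|..⟩ = √(32/35)·(-1/4) = -0.239046

-0.239046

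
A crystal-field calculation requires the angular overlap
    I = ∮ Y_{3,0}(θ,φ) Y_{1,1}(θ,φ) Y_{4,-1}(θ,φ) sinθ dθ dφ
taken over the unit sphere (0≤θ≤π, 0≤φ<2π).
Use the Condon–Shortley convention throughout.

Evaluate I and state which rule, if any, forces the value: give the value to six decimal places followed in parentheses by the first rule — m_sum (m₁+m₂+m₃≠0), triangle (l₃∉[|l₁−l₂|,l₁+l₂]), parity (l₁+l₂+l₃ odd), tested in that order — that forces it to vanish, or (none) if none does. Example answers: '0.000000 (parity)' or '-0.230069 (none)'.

-0.194664 (none)

Checks pass: Σm=0; 8 even; l₃=4∈[2,4].
(2·3+1)(2·1+1)(2·4+1) = 189
Δ: 0! 6! 2! / 9! → 1/252
sum: t=0:+1/36 = 1/36
3j²(3 1 4; 0 0 0) = Δ·Π!·Σ² = 4/63  (sign +1)
sum: t=0:+1/72 = 1/72
3j²(3 1 4; 0 1 -1) = Δ·Π!·Σ² = 5/126  (sign -1)
combine: 4πI² = 189·4/63·5/126 = 10/21
take √, sign -1: I = -0.19466390
No selection rule forces the value: the integral is nonzero (none).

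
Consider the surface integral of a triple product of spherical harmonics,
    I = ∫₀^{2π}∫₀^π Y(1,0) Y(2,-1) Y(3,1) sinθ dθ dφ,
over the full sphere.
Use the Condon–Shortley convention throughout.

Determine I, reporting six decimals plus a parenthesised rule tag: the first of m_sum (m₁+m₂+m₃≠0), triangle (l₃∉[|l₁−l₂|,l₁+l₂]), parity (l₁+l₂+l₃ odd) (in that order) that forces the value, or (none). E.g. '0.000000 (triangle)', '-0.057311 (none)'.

Rules hold: Σm=0, L=6 even, 1≤3≤3.
N = 3·5·7 = 105
Δ = 0!·2!·4!/7! = 1/105
Racah Σ t=0..0: t=0:+1/4 = 1/4
⇒ 3j(1 2 3; 0 0 0)² = 3/35, sgn -1
Racah Σ t=0..0: t=0:+1/6 = 1/6
⇒ 3j(1 2 3; 0 -1 1)² = 8/105, sgn +1
4πI² = N·(3j₀)²·(3jₘ)² = 24/35
I = -1·√(0.685714/4π) = -0.23359668
No selection rule forces the value: the integral is nonzero (none).

-0.233597 (none)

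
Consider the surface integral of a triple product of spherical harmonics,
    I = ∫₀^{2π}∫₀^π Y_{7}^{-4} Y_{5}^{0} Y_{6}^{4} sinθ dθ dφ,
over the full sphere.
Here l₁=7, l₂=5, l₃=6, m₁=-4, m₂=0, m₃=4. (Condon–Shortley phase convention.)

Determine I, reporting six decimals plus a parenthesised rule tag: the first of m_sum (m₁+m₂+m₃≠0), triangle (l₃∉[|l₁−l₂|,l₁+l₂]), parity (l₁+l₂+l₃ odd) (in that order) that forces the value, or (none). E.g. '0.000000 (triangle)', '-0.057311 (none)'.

Rules hold: Σm=0, L=18 even, 2≤6≤12.
N = 15·11·13 = 2145
Δ = 6!·8!·4!/19! = 1/174594420
Racah Σ t=1..5: t=1:−1/4147200 t=2:+1/207360 t=3:−1/82944 t=4:+1/207360 t=5:−1/4147200 = -1/345600
⇒ 3j(7 5 6; 0 0 0)² = 420/46189, sgn -1
Racah Σ t=3..5: t=3:−1/5806080 t=4:+1/1451520 t=5:−1/4147200 = 1/3628800
⇒ 3j(7 5 6; -4 0 4)² = 320/29393, sgn +1
4πI² = N·(3j₀)²·(3jₘ)² = 288000/1356277
I = -1·√(0.212346/4π) = -0.12999215
No selection rule forces the value: the integral is nonzero (none).

-0.129992 (none)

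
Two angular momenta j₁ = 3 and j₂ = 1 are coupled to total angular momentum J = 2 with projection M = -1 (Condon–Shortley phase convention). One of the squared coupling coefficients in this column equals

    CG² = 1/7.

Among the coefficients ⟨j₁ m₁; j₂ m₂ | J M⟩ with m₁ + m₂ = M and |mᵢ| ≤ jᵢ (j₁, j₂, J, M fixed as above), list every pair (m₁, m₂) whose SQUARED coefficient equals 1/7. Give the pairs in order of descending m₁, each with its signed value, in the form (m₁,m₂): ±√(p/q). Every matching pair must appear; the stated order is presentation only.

Admissible pairs with m₁+m₂ = M = -1: (-2,1), (-1,0), (0,-1)
  (m₁,m₂)=(0,-1): CG² = 1/7, CG = +√(1/7)   ← matches the target
  (m₁,m₂)=(-1,0): CG² = 8/21, CG = −√(8/21)
  (m₁,m₂)=(-2,1): CG² = 10/21, CG = +√(10/21)
Pairs with CG² = 1/7: (0,-1): +√(1/7)

(0,-1): +√(1/7)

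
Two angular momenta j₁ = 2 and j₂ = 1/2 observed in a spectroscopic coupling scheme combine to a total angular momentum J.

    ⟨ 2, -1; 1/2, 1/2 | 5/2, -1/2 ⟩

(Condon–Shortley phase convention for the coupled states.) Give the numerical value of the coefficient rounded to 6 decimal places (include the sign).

+√(2/5) = +0.632456

j₁+j₂−J=0  J+j₁−j₂=4  J−j₁+j₂=1  j₁+j₂+J+1=6
(j₁±m₁, j₂±m₂, J±M) = (1,3,1,0,2,3)
P² = 72/5
sum k=0..0:
  [0] +1/6 = 1/6
S = 1/6
C² = P²·S² = 2/5 ; C = +0.632456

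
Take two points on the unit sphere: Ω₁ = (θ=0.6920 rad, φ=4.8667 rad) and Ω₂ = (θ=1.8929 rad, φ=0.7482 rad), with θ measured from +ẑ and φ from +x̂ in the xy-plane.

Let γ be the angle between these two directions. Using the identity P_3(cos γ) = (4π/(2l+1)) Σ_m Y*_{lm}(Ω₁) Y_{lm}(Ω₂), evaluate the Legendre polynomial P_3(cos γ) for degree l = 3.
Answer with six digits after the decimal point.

Summing Y*_{l m}(θ₁,φ₁)·Y_{l m}(θ₂,φ₂) over m ∈ [−3, 3]; prefactor 4π/(2·3+1) = 1.795196:
  m=-3: (-0.04840 + 0.09698j) × (-0.22220 - 0.27828j) = 0.03774 - 0.00808j  (running Σ = 0.03774 - 0.00808j)
  m=-2: (-0.30524 - 0.09731j) × (-0.02164 + 0.29030j) = 0.03485 - 0.08651j  (running Σ = 0.07260 - 0.09458j)
  m=-1: (0.06226 - 0.40025j) × (-0.11210 + 0.10406j) = 0.03467 + 0.05135j  (running Σ = 0.10727 - 0.04324j)
  m=0: (-0.01026 + 0.00000j) × (0.29521 + 0.00000j) = -0.00303 + 0.00000j  (running Σ = 0.10424 - 0.04324j)
  m=1: (-0.06226 - 0.40025j) × (0.11210 + 0.10406j) = 0.03467 - 0.05135j  (running Σ = 0.13891 - 0.09458j)
  m=2: (-0.30524 + 0.09731j) × (-0.02164 - 0.29030j) = 0.03485 + 0.08651j  (running Σ = 0.17376 - 0.00808j)
  m=3: (0.04840 + 0.09698j) × (0.22220 - 0.27828j) = 0.03774 + 0.00808j  (running Σ = 0.21151 - 0.00000j)
Σ over m = 0.21151 - 0.00000j; ×(4π/7) → 0.37970 - 0.00000j. Real part: 0.379695

0.379695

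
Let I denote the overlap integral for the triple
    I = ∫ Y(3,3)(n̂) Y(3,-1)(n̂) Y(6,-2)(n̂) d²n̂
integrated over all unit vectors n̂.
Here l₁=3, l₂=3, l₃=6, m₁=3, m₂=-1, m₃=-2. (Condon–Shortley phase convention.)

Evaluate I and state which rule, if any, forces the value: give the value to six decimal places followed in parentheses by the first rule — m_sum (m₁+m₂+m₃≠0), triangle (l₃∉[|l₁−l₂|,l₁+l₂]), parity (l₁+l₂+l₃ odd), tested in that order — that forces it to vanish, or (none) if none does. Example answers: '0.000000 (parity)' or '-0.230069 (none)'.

0.062728 (none)

m-sum 0 ✓  L=12 even ✓  0≤6≤6 ✓
Π(2lᵢ+1) = 7×7×13 = 637
triangle coeff Δ(3,3,6) = 1/12012
Σ_t [0,0]: t=0:+1/1296 = 1/1296
(3j)²=100/3003 [(3 3 6; 0 0 0)], sign=+1
Σ_t [0,0]: t=0:+1/34560 = 1/34560
(3j)²=1/429 [(3 3 6; 3 -1 -2)], sign=+1
⇒ 4πI² = 700/14157
I = (+1)√(700/14157/(4π)) = 0.06272757
No selection rule forces the value: the integral is nonzero (none).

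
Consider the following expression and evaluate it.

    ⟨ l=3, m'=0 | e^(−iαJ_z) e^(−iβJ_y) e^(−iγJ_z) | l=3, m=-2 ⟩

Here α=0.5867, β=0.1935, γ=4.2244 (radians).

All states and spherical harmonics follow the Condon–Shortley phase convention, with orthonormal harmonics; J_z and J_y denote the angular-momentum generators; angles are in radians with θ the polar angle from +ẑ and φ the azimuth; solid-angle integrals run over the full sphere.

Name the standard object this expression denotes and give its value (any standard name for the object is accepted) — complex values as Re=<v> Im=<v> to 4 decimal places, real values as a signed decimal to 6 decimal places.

This is a Wigner D-matrix element — the rotation-matrix element ⟨l m'| R(α,β,γ) |l m⟩ in the angular-momentum basis.
First d^3_{0,-2}(β=0.1935), then the phase factors e^{-i(0)α} and e^{-i(-2)γ}:
c=cos(0.193500/2)=0.995323, s=sin(0.193500/2)=0.096599; N=√[6·6·1·120]=65.726707
k∈{0,1} keeps every argument non-negative
  k=0: (−1)^2·65.7267/(12)·0.9953^4·0.0966^2 = +0.050161
  k=1: (−1)^3·65.7267/(12)·0.9953^2·0.0966^4 = -0.000472
d^3_{0,-2}(0.1935) = +0.050161 -0.000472 = +0.049688
Attach z-rotation phases: D = e^{-i(0)(0.5867)}·(+0.049688)·e^{-i(-2)(4.2244)} = -0.027843+0.041154i

Wigner D-matrix element, Re=-0.0278 Im=0.0412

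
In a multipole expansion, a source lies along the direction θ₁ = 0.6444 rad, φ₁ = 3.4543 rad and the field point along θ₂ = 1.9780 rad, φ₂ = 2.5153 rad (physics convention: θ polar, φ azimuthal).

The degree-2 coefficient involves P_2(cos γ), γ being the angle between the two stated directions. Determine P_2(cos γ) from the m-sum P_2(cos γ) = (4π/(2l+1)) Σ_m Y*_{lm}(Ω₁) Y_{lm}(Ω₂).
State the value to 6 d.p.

Addition theorem: P_2(cos γ) = (4π/5) Σ_m Y*_{lm}(Ω₁) Y_{lm}(Ω₂), m = −2…2:
  m=-2: Y*=0.11301 + 0.08160j  Y=0.10190 + 0.30934j  product -0.01373 + 0.04327j
  m=-1: Y*=-0.35302 - 0.11414j  Y=0.22762 + 0.16467j  product -0.06156 - 0.08411j
  m=+0: Y*=0.28934 + 0.00000j  Y=-0.16698 + 0.00000j  product -0.04832 + 0.00000j
  m=+1: Y*=0.35302 - 0.11414j  Y=-0.22762 + 0.16467j  product -0.06156 + 0.08411j
  m=+2: Y*=0.11301 - 0.08160j  Y=0.10190 - 0.30934j  product -0.01373 - 0.04327j
Σ over m = -0.19889 + 0.00000j; ×(4π/5) → -0.49987 + 0.00000j. Real part: -0.499874

-0.499874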